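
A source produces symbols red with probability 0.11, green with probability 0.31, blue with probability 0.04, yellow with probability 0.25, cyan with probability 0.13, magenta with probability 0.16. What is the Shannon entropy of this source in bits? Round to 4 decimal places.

2.3655 bits

H = −Σ pᵢ log₂ pᵢ.
−0.11·log₂(0.11) = 0.3503
−0.31·log₂(0.31) = 0.5238
−0.04·log₂(0.04) = 0.1858
−0.25·log₂(0.25) = 0.5000
−0.13·log₂(0.13) = 0.3826
−0.16·log₂(0.16) = 0.4230
Sum ≈ 2.3655 → 2.3655 bits.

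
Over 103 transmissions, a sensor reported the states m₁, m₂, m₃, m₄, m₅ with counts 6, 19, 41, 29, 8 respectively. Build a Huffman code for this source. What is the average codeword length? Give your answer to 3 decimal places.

2.058 bits/symbol

Probabilities are the counts divided by 103.
Repeatedly combine the two least-probable nodes; the expected code length is the sum of the merged weights.
merge 6/103 + 8/103 → 14/103
merge 14/103 + 19/103 → 33/103
merge 29/103 + 33/103 → 62/103
merge 41/103 + 62/103 → 1
L = 14/103 + 33/103 + 62/103 + 1 = 212/103 ≈ 2.058 bits/symbol.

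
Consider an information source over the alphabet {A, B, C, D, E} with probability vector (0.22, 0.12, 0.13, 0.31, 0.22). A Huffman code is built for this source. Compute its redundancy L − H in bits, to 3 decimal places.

Entropy H = −Σ p log₂ p ≈ 2.2347 bits.
Huffman merges: 3/25+13/100→1/4; 11/50+11/50→11/25; 1/4+31/100→14/25; 11/25+14/25→1. L = 9/4 ≈ 2.2500.
L − H = 2.2500 − 2.2347 = 0.015 bits.

0.015 bits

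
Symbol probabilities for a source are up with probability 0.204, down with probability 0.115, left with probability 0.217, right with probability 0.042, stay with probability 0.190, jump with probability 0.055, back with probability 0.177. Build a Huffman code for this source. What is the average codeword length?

Repeatedly combine the two least-probable nodes; the expected code length is the sum of the merged weights.
merge 21/500 + 11/200 → 97/1000
merge 97/1000 + 23/200 → 53/250
merge 177/1000 + 19/100 → 367/1000
merge 51/250 + 53/250 → 52/125
merge 217/1000 + 367/1000 → 73/125
merge 52/125 + 73/125 → 1
L = 97/1000 + 53/250 + 367/1000 + 52/125 + 73/125 + 1 = 669/250 = 2.676 bits/symbol.

2.676 bits/symbol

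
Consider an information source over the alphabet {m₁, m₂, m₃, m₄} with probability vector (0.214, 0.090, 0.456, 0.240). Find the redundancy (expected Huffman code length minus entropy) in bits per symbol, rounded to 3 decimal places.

0.049 bits

Entropy H = −Σ p log₂ p ≈ 1.7994 bits.
Huffman merges: 9/100+107/500→38/125; 6/25+38/125→68/125; 57/125+68/125→1. L = 231/125 ≈ 1.8480.
L − H = 1.8480 − 1.7994 = 0.049 bits.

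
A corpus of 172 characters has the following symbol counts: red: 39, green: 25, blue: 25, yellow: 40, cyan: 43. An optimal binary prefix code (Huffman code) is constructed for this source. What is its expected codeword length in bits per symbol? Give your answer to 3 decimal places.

Probabilities are the counts divided by 172.
Repeatedly combine the two least-probable nodes; the expected code length is the sum of the merged weights.
merge 25/172 + 25/172 → 25/86
merge 39/172 + 10/43 → 79/172
merge 1/4 + 25/86 → 93/172
merge 79/172 + 93/172 → 1
L = 25/86 + 79/172 + 93/172 + 1 = 197/86 ≈ 2.291 bits/symbol.

2.291 bits/symbol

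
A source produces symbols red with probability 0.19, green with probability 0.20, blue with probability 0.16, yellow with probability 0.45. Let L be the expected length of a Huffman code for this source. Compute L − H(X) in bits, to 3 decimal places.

0.039 bits

Entropy H = −Σ p log₂ p ≈ 1.8610 bits.
Huffman merges: 4/25+19/100→7/20; 1/5+7/20→11/20; 9/20+11/20→1. L = 19/10 ≈ 1.9000.
L − H = 1.9000 − 1.8610 = 0.039 bits.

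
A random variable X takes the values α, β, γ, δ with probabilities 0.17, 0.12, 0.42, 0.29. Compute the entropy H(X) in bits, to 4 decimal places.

H = −Σ pᵢ log₂ pᵢ.
−0.17·log₂(0.17) = 0.4346
−0.12·log₂(0.12) = 0.3671
−0.42·log₂(0.42) = 0.5256
−0.29·log₂(0.29) = 0.5179
Sum ≈ 1.8452 → 1.8452 bits.

1.8452 bits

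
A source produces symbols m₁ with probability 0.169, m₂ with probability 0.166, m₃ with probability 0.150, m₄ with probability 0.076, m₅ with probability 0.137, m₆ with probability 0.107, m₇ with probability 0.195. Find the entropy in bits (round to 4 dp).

2.7544 bits

H = −Σ pᵢ log₂ pᵢ.
−0.169·log₂(0.169) = 0.4335
−0.166·log₂(0.166) = 0.4301
−0.150·log₂(0.150) = 0.4105
−0.076·log₂(0.076) = 0.2826
−0.137·log₂(0.137) = 0.3929
−0.107·log₂(0.107) = 0.3450
−0.195·log₂(0.195) = 0.4599
Sum ≈ 2.7544 → 2.7544 bits.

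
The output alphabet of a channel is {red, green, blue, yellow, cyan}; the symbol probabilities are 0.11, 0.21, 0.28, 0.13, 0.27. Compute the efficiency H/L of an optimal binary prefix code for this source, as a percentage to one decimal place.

Entropy H = −Σ p log₂ p ≈ 2.2300 bits.
Huffman merges: 11/100+13/100→6/25; 21/100+6/25→9/20; 27/100+7/25→11/20; 9/20+11/20→1. L = 56/25 ≈ 2.2400.
Efficiency = H/L = 2.2300/2.2400 = 99.6%.

99.6%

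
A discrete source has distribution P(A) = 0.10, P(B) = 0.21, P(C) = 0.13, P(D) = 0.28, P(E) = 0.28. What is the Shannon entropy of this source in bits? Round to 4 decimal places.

2.2161 bits

H = −Σ pᵢ log₂ pᵢ.
−0.10·log₂(0.10) = 0.3322
−0.21·log₂(0.21) = 0.4728
−0.13·log₂(0.13) = 0.3826
−0.28·log₂(0.28) = 0.5142
−0.28·log₂(0.28) = 0.5142
Sum ≈ 2.2161 → 2.2161 bits.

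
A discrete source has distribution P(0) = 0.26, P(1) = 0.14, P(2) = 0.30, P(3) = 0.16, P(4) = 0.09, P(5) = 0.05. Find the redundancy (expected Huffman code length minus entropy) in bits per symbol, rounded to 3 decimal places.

0.045 bits

Entropy H = −Σ p log₂ p ≈ 2.3753 bits.
Huffman merges: 1/20+9/100→7/50; 7/50+7/50→7/25; 4/25+13/50→21/50; 7/25+3/10→29/50; 21/50+29/50→1. L = 121/50 ≈ 2.4200.
L − H = 2.4200 − 2.3753 = 0.045 bits.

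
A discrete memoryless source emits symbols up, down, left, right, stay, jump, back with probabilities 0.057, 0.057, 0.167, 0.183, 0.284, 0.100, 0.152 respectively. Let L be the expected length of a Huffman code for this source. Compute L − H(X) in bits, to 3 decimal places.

0.035 bits

Entropy H = −Σ p log₂ p ≈ 2.6118 bits.
Huffman merges: 57/1000+57/1000→57/500; 1/10+57/500→107/500; 19/125+167/1000→319/1000; 183/1000+107/500→397/1000; 71/250+319/1000→603/1000; 397/1000+603/1000→1. L = 2647/1000 ≈ 2.6470.
L − H = 2.6470 − 2.6118 = 0.035 bits.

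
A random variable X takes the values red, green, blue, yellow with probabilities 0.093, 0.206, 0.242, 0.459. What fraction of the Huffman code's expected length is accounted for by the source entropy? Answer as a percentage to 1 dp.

Entropy H = −Σ p log₂ p ≈ 1.7992 bits.
Huffman merges: 93/1000+103/500→299/1000; 121/500+299/1000→541/1000; 459/1000+541/1000→1. L = 46/25 ≈ 1.8400.
Efficiency = H/L = 1.7992/1.8400 = 97.8%.

97.8%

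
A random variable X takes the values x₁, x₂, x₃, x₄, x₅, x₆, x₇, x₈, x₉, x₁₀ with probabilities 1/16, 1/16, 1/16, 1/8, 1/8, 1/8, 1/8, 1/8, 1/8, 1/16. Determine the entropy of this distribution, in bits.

Each probability is a power of 1/2, so log₂(1/p) is an integer.
H = Σ p·log₂(1/p) = 1/16·4 + 1/16·4 + 1/16·4 + 1/8·3 + 1/8·3 + 1/8·3 + 1/8·3 + 1/8·3 + 1/8·3 + 1/16·4 = 3.25 bits.

3.25 bits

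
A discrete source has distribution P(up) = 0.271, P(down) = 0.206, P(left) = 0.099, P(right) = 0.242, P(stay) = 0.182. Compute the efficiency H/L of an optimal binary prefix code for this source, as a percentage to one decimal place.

Entropy H = −Σ p log₂ p ≈ 2.2530 bits.
Huffman merges: 99/1000+91/500→281/1000; 103/500+121/500→56/125; 271/1000+281/1000→69/125; 56/125+69/125→1. L = 2281/1000 ≈ 2.2810.
Efficiency = H/L = 2.2530/2.2810 = 98.8%.

98.8%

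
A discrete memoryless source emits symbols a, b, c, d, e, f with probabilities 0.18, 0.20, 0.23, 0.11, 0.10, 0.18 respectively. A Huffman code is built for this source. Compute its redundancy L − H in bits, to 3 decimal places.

0.045 bits

Entropy H = −Σ p log₂ p ≈ 2.5251 bits.
Huffman merges: 1/10+11/100→21/100; 9/50+9/50→9/25; 1/5+21/100→41/100; 23/100+9/25→59/100; 41/100+59/100→1. L = 257/100 ≈ 2.5700.
L − H = 2.5700 − 2.5251 = 0.045 bits.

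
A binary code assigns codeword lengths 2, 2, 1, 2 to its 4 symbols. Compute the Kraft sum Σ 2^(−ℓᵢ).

With common denominator 2^2 = 4: Σ 2^(−ℓᵢ) = 1/4 + 1/4 + 2/4 + 1/4 = 5/4 = 1.25.

1.25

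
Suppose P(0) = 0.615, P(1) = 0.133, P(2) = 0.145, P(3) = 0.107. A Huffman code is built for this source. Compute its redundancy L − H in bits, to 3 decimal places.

0.058 bits

Entropy H = −Σ p log₂ p ≈ 1.5674 bits.
Huffman merges: 107/1000+133/1000→6/25; 29/200+6/25→77/200; 77/200+123/200→1. L = 13/8 ≈ 1.6250.
L − H = 1.6250 − 1.5674 = 0.058 bits.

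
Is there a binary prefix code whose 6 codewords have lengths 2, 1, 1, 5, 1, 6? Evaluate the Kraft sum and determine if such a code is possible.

1.796875; no

With common denominator 2^6 = 64: Σ 2^(−ℓᵢ) = 16/64 + 32/64 + 32/64 + 2/64 + 32/64 + 1/64 = 115/64 = 1.796875.
Kraft's inequality requires Σ ≤ 1; here Σ = 1.796875 > 1, so no such prefix code exists.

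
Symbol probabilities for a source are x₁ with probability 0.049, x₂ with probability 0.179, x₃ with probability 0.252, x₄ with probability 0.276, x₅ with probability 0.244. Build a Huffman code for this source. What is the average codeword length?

Repeatedly combine the two least-probable nodes; the expected code length is the sum of the merged weights.
merge 49/1000 + 179/1000 → 57/250
merge 57/250 + 61/250 → 59/125
merge 63/250 + 69/250 → 66/125
merge 59/125 + 66/125 → 1
L = 57/250 + 59/125 + 66/125 + 1 = 557/250 = 2.228 bits/symbol.

2.228 bits/symbol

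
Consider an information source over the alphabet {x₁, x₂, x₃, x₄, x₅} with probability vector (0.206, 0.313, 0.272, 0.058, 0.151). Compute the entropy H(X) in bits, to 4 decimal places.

H = −Σ pᵢ log₂ pᵢ.
−0.206·log₂(0.206) = 0.4695
−0.313·log₂(0.313) = 0.5245
−0.272·log₂(0.272) = 0.5109
−0.058·log₂(0.058) = 0.2383
−0.151·log₂(0.151) = 0.4118
Sum ≈ 2.1550 → 2.1550 bits.

2.1550 bits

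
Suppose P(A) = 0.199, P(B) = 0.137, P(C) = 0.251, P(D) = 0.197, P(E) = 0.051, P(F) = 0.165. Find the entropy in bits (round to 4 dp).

H = −Σ pᵢ log₂ pᵢ.
−0.199·log₂(0.199) = 0.4635
−0.137·log₂(0.137) = 0.3929
−0.251·log₂(0.251) = 0.5006
−0.197·log₂(0.197) = 0.4617
−0.051·log₂(0.051) = 0.2190
−0.165·log₂(0.165) = 0.4289
Sum ≈ 2.4665 → 2.4665 bits.

2.4665 bits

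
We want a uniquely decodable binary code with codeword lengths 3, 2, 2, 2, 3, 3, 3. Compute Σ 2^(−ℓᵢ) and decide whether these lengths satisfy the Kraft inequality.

1.25; no

With common denominator 2^3 = 8: Σ 2^(−ℓᵢ) = 1/8 + 2/8 + 2/8 + 2/8 + 1/8 + 1/8 + 1/8 = 10/8 = 1.25.
Kraft's inequality requires Σ ≤ 1; here Σ = 1.25 > 1, so no such prefix code exists.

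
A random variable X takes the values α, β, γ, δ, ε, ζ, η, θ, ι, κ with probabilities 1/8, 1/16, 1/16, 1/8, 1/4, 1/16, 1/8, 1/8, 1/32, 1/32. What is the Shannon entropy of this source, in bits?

Each probability is a power of 1/2, so log₂(1/p) is an integer.
H = Σ p·log₂(1/p) = 1/8·3 + 1/16·4 + 1/16·4 + 1/8·3 + 1/4·2 + 1/16·4 + 1/8·3 + 1/8·3 + 1/32·5 + 1/32·5 = 3.0625 bits.

3.0625 bits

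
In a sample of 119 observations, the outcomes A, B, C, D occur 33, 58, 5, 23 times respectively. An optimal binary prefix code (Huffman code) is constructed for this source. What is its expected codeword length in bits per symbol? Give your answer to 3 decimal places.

Probabilities are the counts divided by 119.
Repeatedly combine the two least-probable nodes; the expected code length is the sum of the merged weights.
merge 5/119 + 23/119 → 4/17
merge 4/17 + 33/119 → 61/119
merge 58/119 + 61/119 → 1
L = 4/17 + 61/119 + 1 = 208/119 ≈ 1.748 bits/symbol.

1.748 bits/symbol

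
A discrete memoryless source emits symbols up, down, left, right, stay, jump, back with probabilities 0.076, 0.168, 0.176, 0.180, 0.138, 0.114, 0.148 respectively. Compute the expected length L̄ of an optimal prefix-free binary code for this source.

Repeatedly combine the two least-probable nodes; the expected code length is the sum of the merged weights.
merge 19/250 + 57/500 → 19/100
merge 69/500 + 37/250 → 143/500
merge 21/125 + 22/125 → 43/125
merge 9/50 + 19/100 → 37/100
merge 143/500 + 43/125 → 63/100
merge 37/100 + 63/100 → 1
L = 19/100 + 143/500 + 43/125 + 37/100 + 63/100 + 1 = 141/50 = 2.82 bits/symbol.

2.82 bits/symbol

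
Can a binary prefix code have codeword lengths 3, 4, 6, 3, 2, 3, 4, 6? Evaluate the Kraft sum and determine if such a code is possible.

With common denominator 2^6 = 64: Σ 2^(−ℓᵢ) = 8/64 + 4/64 + 1/64 + 8/64 + 16/64 + 8/64 + 4/64 + 1/64 = 50/64 = 0.78125.
Kraft's inequality requires Σ ≤ 1; here Σ = 0.78125 ≤ 1, so such a prefix code exists.

0.78125; yes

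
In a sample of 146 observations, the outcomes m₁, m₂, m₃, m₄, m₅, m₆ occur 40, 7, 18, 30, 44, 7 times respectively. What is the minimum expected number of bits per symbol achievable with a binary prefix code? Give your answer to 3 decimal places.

2.315 bits/symbol

Probabilities are the counts divided by 146.
Repeatedly combine the two least-probable nodes; the expected code length is the sum of the merged weights.
merge 7/146 + 7/146 → 7/73
merge 7/73 + 9/73 → 16/73
merge 15/73 + 16/73 → 31/73
merge 20/73 + 22/73 → 42/73
merge 31/73 + 42/73 → 1
L = 7/73 + 16/73 + 31/73 + 42/73 + 1 = 169/73 ≈ 2.315 bits/symbol.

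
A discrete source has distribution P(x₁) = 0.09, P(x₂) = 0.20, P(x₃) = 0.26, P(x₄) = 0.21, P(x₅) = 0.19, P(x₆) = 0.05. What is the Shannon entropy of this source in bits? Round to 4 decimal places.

2.4265 bits

H = −Σ pᵢ log₂ pᵢ.
−0.09·log₂(0.09) = 0.3127
−0.20·log₂(0.20) = 0.4644
−0.26·log₂(0.26) = 0.5053
−0.21·log₂(0.21) = 0.4728
−0.19·log₂(0.19) = 0.4552
−0.05·log₂(0.05) = 0.2161
Sum ≈ 2.4265 → 2.4265 bits.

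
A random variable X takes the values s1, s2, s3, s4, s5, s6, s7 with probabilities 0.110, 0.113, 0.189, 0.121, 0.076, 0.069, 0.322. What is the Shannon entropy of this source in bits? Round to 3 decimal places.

2.604 bits

H = −Σ pᵢ log₂ pᵢ.
−0.110·log₂(0.110) = 0.3503
−0.113·log₂(0.113) = 0.3555
−0.189·log₂(0.189) = 0.4543
−0.121·log₂(0.121) = 0.3687
−0.076·log₂(0.076) = 0.2826
−0.069·log₂(0.069) = 0.2662
−0.322·log₂(0.322) = 0.5264
Sum ≈ 2.6038 → 2.604 bits.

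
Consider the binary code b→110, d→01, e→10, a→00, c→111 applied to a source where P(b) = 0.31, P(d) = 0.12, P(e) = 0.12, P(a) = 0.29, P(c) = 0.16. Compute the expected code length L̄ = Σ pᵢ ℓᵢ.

L̄ = Σ pᵢ·ℓᵢ = 0.31·3 + 0.12·2 + 0.12·2 + 0.29·2 + 0.16·3 = 2.47 bits/symbol.

2.47 bits/symbol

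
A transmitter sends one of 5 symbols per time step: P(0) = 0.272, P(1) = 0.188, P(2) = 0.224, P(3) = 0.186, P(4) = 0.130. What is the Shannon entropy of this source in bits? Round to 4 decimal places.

2.2817 bits

H = −Σ pᵢ log₂ pᵢ.
−0.272·log₂(0.272) = 0.5109
−0.188·log₂(0.188) = 0.4533
−0.224·log₂(0.224) = 0.4835
−0.186·log₂(0.186) = 0.4514
−0.130·log₂(0.130) = 0.3826
Sum ≈ 2.2817 → 2.2817 bits.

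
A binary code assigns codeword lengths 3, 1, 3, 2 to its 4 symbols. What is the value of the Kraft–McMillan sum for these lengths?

With common denominator 2^3 = 8: Σ 2^(−ℓᵢ) = 1/8 + 4/8 + 1/8 + 2/8 = 8/8 = 1.

1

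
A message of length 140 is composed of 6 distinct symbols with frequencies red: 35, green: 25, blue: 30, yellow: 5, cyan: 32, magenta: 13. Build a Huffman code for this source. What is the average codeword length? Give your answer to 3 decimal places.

2.436 bits/symbol

Probabilities are the counts divided by 140.
Repeatedly combine the two least-probable nodes; the expected code length is the sum of the merged weights.
merge 1/28 + 13/140 → 9/70
merge 9/70 + 5/28 → 43/140
merge 3/14 + 8/35 → 31/70
merge 1/4 + 43/140 → 39/70
merge 31/70 + 39/70 → 1
L = 9/70 + 43/140 + 31/70 + 39/70 + 1 = 341/140 ≈ 2.436 bits/symbol.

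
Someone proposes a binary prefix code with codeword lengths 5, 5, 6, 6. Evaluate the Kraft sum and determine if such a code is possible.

0.09375; yes

With common denominator 2^6 = 64: Σ 2^(−ℓᵢ) = 2/64 + 2/64 + 1/64 + 1/64 = 6/64 = 0.09375.
Kraft's inequality requires Σ ≤ 1; here Σ = 0.09375 ≤ 1, so such a prefix code exists.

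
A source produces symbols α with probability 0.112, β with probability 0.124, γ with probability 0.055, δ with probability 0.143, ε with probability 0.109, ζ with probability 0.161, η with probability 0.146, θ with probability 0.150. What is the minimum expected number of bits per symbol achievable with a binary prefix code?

3 bits/symbol

Repeatedly combine the two least-probable nodes; the expected code length is the sum of the merged weights.
merge 11/200 + 109/1000 → 41/250
merge 14/125 + 31/250 → 59/250
merge 143/1000 + 73/500 → 289/1000
merge 3/20 + 161/1000 → 311/1000
merge 41/250 + 59/250 → 2/5
merge 289/1000 + 311/1000 → 3/5
merge 2/5 + 3/5 → 1
L = 41/250 + 59/250 + 289/1000 + 311/1000 + 2/5 + 3/5 + 1 = 3 bits/symbol.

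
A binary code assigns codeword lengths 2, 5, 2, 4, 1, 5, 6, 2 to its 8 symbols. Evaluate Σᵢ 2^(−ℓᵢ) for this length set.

With common denominator 2^6 = 64: Σ 2^(−ℓᵢ) = 16/64 + 2/64 + 16/64 + 4/64 + 32/64 + 2/64 + 1/64 + 16/64 = 89/64 = 1.390625.

1.390625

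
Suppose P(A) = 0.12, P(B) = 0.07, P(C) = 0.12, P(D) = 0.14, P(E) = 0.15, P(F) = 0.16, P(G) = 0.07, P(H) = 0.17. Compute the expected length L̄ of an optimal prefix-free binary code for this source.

Repeatedly combine the two least-probable nodes; the expected code length is the sum of the merged weights.
merge 7/100 + 7/100 → 7/50
merge 3/25 + 3/25 → 6/25
merge 7/50 + 7/50 → 7/25
merge 3/20 + 4/25 → 31/100
merge 17/100 + 6/25 → 41/100
merge 7/25 + 31/100 → 59/100
merge 41/100 + 59/100 → 1
L = 7/50 + 6/25 + 7/25 + 31/100 + 41/100 + 59/100 + 1 = 297/100 = 2.97 bits/symbol.

2.97 bits/symbol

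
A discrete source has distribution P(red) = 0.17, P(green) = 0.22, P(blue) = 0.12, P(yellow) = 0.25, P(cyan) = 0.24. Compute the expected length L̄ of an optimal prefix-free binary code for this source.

2.29 bits/symbol

Repeatedly combine the two least-probable nodes; the expected code length is the sum of the merged weights.
merge 3/25 + 17/100 → 29/100
merge 11/50 + 6/25 → 23/50
merge 1/4 + 29/100 → 27/50
merge 23/50 + 27/50 → 1
L = 29/100 + 23/50 + 27/50 + 1 = 229/100 = 2.29 bits/symbol.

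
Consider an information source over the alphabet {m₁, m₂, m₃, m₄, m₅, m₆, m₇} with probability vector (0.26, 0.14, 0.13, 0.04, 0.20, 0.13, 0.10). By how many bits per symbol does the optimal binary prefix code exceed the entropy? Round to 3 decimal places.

0.030 bits

Entropy H = −Σ p log₂ p ≈ 2.6500 bits.
Huffman merges: 1/25+1/10→7/50; 13/100+13/100→13/50; 7/50+7/50→7/25; 1/5+13/50→23/50; 13/50+7/25→27/50; 23/50+27/50→1. L = 67/25 ≈ 2.6800.
L − H = 2.6800 − 2.6500 = 0.030 bits.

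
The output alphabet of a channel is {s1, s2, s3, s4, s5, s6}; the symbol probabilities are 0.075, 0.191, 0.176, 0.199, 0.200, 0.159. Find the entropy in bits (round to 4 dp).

H = −Σ pᵢ log₂ pᵢ.
−0.075·log₂(0.075) = 0.2803
−0.191·log₂(0.191) = 0.4562
−0.176·log₂(0.176) = 0.4411
−0.199·log₂(0.199) = 0.4635
−0.200·log₂(0.200) = 0.4644
−0.159·log₂(0.159) = 0.4218
Sum ≈ 2.5273 → 2.5273 bits.

2.5273 bits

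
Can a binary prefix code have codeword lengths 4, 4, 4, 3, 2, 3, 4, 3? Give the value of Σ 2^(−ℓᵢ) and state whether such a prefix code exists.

0.875; yes

With common denominator 2^4 = 16: Σ 2^(−ℓᵢ) = 1/16 + 1/16 + 1/16 + 2/16 + 4/16 + 2/16 + 1/16 + 2/16 = 14/16 = 0.875.
Kraft's inequality requires Σ ≤ 1; here Σ = 0.875 ≤ 1, so such a prefix code exists.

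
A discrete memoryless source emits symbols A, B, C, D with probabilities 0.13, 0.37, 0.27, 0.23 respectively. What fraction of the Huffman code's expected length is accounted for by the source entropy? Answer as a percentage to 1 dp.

Entropy H = −Σ p log₂ p ≈ 1.9111 bits.
Huffman merges: 13/100+23/100→9/25; 27/100+9/25→63/100; 37/100+63/100→1. L = 199/100 ≈ 1.9900.
Efficiency = H/L = 1.9111/1.9900 = 96.0%.

96.0%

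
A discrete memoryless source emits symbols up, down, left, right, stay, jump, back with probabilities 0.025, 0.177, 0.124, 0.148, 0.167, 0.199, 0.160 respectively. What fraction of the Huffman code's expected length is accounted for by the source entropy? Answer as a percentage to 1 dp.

96.4%

Entropy H = −Σ p log₂ p ≈ 2.6743 bits.
Huffman merges: 1/40+31/250→149/1000; 37/250+149/1000→297/1000; 4/25+167/1000→327/1000; 177/1000+199/1000→47/125; 297/1000+327/1000→78/125; 47/125+78/125→1. L = 2773/1000 ≈ 2.7730.
Efficiency = H/L = 2.6743/2.7730 = 96.4%.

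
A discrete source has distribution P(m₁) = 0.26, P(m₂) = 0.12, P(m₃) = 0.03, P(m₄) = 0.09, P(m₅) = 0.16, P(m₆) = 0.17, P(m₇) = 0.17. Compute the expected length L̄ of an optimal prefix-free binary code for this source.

2.69 bits/symbol

Repeatedly combine the two least-probable nodes; the expected code length is the sum of the merged weights.
merge 3/100 + 9/100 → 3/25
merge 3/25 + 3/25 → 6/25
merge 4/25 + 17/100 → 33/100
merge 17/100 + 6/25 → 41/100
merge 13/50 + 33/100 → 59/100
merge 41/100 + 59/100 → 1
L = 3/25 + 6/25 + 33/100 + 41/100 + 59/100 + 1 = 269/100 = 2.69 bits/symbol.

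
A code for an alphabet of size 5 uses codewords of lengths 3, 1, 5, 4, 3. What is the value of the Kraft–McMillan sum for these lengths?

With common denominator 2^5 = 32: Σ 2^(−ℓᵢ) = 4/32 + 16/32 + 1/32 + 2/32 + 4/32 = 27/32 = 0.84375.

0.84375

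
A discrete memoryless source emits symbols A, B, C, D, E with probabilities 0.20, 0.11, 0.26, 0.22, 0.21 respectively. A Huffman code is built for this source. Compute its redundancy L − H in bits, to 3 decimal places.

Entropy H = −Σ p log₂ p ≈ 2.2734 bits.
Huffman merges: 11/100+1/5→31/100; 21/100+11/50→43/100; 13/50+31/100→57/100; 43/100+57/100→1. L = 231/100 ≈ 2.3100.
L − H = 2.3100 − 2.2734 = 0.037 bits.

0.037 bits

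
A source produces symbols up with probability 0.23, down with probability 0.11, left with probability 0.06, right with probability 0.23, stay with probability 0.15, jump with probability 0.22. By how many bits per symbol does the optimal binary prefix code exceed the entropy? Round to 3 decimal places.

0.030 bits

Entropy H = −Σ p log₂ p ≈ 2.4603 bits.
Huffman merges: 3/50+11/100→17/100; 3/20+17/100→8/25; 11/50+23/100→9/20; 23/100+8/25→11/20; 9/20+11/20→1. L = 249/100 ≈ 2.4900.
L − H = 2.4900 − 2.4603 = 0.030 bits.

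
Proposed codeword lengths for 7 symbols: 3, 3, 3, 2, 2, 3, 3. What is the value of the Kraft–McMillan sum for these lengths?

With common denominator 2^3 = 8: Σ 2^(−ℓᵢ) = 1/8 + 1/8 + 1/8 + 2/8 + 2/8 + 1/8 + 1/8 = 9/8 = 1.125.

1.125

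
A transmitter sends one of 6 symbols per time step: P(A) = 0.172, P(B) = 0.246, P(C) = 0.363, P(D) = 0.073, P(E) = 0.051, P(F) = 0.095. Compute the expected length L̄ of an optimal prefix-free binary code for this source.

2.343 bits/symbol

Repeatedly combine the two least-probable nodes; the expected code length is the sum of the merged weights.
merge 51/1000 + 73/1000 → 31/250
merge 19/200 + 31/250 → 219/1000
merge 43/250 + 219/1000 → 391/1000
merge 123/500 + 363/1000 → 609/1000
merge 391/1000 + 609/1000 → 1
L = 31/250 + 219/1000 + 391/1000 + 609/1000 + 1 = 2343/1000 = 2.343 bits/symbol.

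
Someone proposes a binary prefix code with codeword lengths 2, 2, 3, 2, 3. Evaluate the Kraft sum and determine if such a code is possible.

1; yes

With common denominator 2^3 = 8: Σ 2^(−ℓᵢ) = 2/8 + 2/8 + 1/8 + 2/8 + 1/8 = 8/8 = 1.
Kraft's inequality requires Σ ≤ 1; here Σ = 1 ≤ 1, so such a prefix code exists.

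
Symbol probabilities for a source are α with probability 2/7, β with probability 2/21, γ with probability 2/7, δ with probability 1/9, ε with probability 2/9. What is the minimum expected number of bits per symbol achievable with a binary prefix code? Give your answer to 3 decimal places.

2.206 bits/symbol

Repeatedly combine the two least-probable nodes; the expected code length is the sum of the merged weights.
merge 2/21 + 1/9 → 13/63
merge 13/63 + 2/9 → 3/7
merge 2/7 + 2/7 → 4/7
merge 3/7 + 4/7 → 1
L = 13/63 + 3/7 + 4/7 + 1 = 139/63 ≈ 2.206 bits/symbol.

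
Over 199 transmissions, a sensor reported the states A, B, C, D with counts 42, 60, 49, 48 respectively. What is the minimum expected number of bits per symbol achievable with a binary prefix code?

Probabilities are the counts divided by 199.
Repeatedly combine the two least-probable nodes; the expected code length is the sum of the merged weights.
merge 42/199 + 48/199 → 90/199
merge 49/199 + 60/199 → 109/199
merge 90/199 + 109/199 → 1
L = 90/199 + 109/199 + 1 = 2 bits/symbol.

2 bits/symbol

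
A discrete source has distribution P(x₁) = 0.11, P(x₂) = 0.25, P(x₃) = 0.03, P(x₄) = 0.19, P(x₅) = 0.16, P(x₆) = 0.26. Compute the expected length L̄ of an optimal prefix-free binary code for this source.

Repeatedly combine the two least-probable nodes; the expected code length is the sum of the merged weights.
merge 3/100 + 11/100 → 7/50
merge 7/50 + 4/25 → 3/10
merge 19/100 + 1/4 → 11/25
merge 13/50 + 3/10 → 14/25
merge 11/25 + 14/25 → 1
L = 7/50 + 3/10 + 11/25 + 14/25 + 1 = 61/25 = 2.44 bits/symbol.

2.44 bits/symbol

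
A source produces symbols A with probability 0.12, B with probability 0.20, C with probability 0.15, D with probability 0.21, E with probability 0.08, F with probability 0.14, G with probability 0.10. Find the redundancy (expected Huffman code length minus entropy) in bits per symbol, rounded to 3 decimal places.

0.034 bits

Entropy H = −Σ p log₂ p ≈ 2.7356 bits.
Huffman merges: 2/25+1/10→9/50; 3/25+7/50→13/50; 3/20+9/50→33/100; 1/5+21/100→41/100; 13/50+33/100→59/100; 41/100+59/100→1. L = 277/100 ≈ 2.7700.
L − H = 2.7700 − 2.7356 = 0.034 bits.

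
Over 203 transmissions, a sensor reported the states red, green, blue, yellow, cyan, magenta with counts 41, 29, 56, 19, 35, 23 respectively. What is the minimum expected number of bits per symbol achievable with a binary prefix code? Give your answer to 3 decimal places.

2.522 bits/symbol

Probabilities are the counts divided by 203.
Repeatedly combine the two least-probable nodes; the expected code length is the sum of the merged weights.
merge 19/203 + 23/203 → 6/29
merge 1/7 + 5/29 → 64/203
merge 41/203 + 6/29 → 83/203
merge 8/29 + 64/203 → 120/203
merge 83/203 + 120/203 → 1
L = 6/29 + 64/203 + 83/203 + 120/203 + 1 = 512/203 ≈ 2.522 bits/symbol.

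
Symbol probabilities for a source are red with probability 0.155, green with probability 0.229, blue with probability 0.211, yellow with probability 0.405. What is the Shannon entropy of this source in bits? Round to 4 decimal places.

H = −Σ pᵢ log₂ pᵢ.
−0.155·log₂(0.155) = 0.4169
−0.229·log₂(0.229) = 0.4870
−0.211·log₂(0.211) = 0.4736
−0.405·log₂(0.405) = 0.5281
Sum ≈ 1.9056 → 1.9056 bits.

1.9056 bits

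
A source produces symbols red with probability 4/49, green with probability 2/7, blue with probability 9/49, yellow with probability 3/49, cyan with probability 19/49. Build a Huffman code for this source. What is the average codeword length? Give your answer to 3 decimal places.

Repeatedly combine the two least-probable nodes; the expected code length is the sum of the merged weights.
merge 3/49 + 4/49 → 1/7
merge 1/7 + 9/49 → 16/49
merge 2/7 + 16/49 → 30/49
merge 19/49 + 30/49 → 1
L = 1/7 + 16/49 + 30/49 + 1 = 102/49 ≈ 2.082 bits/symbol.

2.082 bits/symbol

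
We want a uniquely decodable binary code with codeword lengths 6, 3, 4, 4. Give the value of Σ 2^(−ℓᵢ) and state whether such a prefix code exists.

With common denominator 2^6 = 64: Σ 2^(−ℓᵢ) = 1/64 + 8/64 + 4/64 + 4/64 = 17/64 = 0.265625.
Kraft's inequality requires Σ ≤ 1; here Σ = 0.265625 ≤ 1, so such a prefix code exists.

0.265625; yes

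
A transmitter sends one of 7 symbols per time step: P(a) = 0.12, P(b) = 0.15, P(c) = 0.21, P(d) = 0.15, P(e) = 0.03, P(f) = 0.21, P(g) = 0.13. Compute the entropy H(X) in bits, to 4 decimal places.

H = −Σ pᵢ log₂ pᵢ.
−0.12·log₂(0.12) = 0.3671
−0.15·log₂(0.15) = 0.4105
−0.21·log₂(0.21) = 0.4728
−0.15·log₂(0.15) = 0.4105
−0.03·log₂(0.03) = 0.1518
−0.21·log₂(0.21) = 0.4728
−0.13·log₂(0.13) = 0.3826
Sum ≈ 2.6682 → 2.6682 bits.

2.6682 bits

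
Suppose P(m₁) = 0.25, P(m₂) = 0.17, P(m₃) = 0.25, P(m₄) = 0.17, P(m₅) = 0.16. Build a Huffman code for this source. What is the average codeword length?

2.33 bits/symbol

Repeatedly combine the two least-probable nodes; the expected code length is the sum of the merged weights.
merge 4/25 + 17/100 → 33/100
merge 17/100 + 1/4 → 21/50
merge 1/4 + 33/100 → 29/50
merge 21/50 + 29/50 → 1
L = 33/100 + 21/50 + 29/50 + 1 = 233/100 = 2.33 bits/symbol.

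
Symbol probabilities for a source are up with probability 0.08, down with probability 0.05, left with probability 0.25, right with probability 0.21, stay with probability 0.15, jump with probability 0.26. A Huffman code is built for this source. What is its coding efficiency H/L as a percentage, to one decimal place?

Entropy H = −Σ p log₂ p ≈ 2.3963 bits.
Huffman merges: 1/20+2/25→13/100; 13/100+3/20→7/25; 21/100+1/4→23/50; 13/50+7/25→27/50; 23/50+27/50→1. L = 241/100 ≈ 2.4100.
Efficiency = H/L = 2.3963/2.4100 = 99.4%.

99.4%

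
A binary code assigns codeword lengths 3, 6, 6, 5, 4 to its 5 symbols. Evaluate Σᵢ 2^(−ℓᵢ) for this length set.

With common denominator 2^6 = 64: Σ 2^(−ℓᵢ) = 8/64 + 1/64 + 1/64 + 2/64 + 4/64 = 16/64 = 0.25.

0.25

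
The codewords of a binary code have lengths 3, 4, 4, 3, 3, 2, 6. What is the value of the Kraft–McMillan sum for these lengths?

0.765625

With common denominator 2^6 = 64: Σ 2^(−ℓᵢ) = 8/64 + 4/64 + 4/64 + 8/64 + 8/64 + 16/64 + 1/64 = 49/64 = 0.765625.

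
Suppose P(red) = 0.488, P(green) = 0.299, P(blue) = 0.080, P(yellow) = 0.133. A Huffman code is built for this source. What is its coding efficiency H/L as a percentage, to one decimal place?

Entropy H = −Σ p log₂ p ≈ 1.7045 bits.
Huffman merges: 2/25+133/1000→213/1000; 213/1000+299/1000→64/125; 61/125+64/125→1. L = 69/40 ≈ 1.7250.
Efficiency = H/L = 1.7045/1.7250 = 98.8%.

98.8%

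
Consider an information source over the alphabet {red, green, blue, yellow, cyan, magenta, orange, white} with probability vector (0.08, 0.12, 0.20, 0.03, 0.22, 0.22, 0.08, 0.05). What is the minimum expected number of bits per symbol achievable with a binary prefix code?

Repeatedly combine the two least-probable nodes; the expected code length is the sum of the merged weights.
merge 3/100 + 1/20 → 2/25
merge 2/25 + 2/25 → 4/25
merge 2/25 + 3/25 → 1/5
merge 4/25 + 1/5 → 9/25
merge 1/5 + 11/50 → 21/50
merge 11/50 + 9/25 → 29/50
merge 21/50 + 29/50 → 1
L = 2/25 + 4/25 + 1/5 + 9/25 + 21/50 + 29/50 + 1 = 14/5 = 2.8 bits/symbol.

2.8 bits/symbol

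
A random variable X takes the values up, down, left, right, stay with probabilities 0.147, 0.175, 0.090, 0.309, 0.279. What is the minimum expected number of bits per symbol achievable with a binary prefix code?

Repeatedly combine the two least-probable nodes; the expected code length is the sum of the merged weights.
merge 9/100 + 147/1000 → 237/1000
merge 7/40 + 237/1000 → 103/250
merge 279/1000 + 309/1000 → 147/250
merge 103/250 + 147/250 → 1
L = 237/1000 + 103/250 + 147/250 + 1 = 2237/1000 = 2.237 bits/symbol.

2.237 bits/symbol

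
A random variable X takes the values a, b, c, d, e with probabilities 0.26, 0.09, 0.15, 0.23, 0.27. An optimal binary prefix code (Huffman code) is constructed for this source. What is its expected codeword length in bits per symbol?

Repeatedly combine the two least-probable nodes; the expected code length is the sum of the merged weights.
merge 9/100 + 3/20 → 6/25
merge 23/100 + 6/25 → 47/100
merge 13/50 + 27/100 → 53/100
merge 47/100 + 53/100 → 1
L = 6/25 + 47/100 + 53/100 + 1 = 56/25 = 2.24 bits/symbol.

2.24 bits/symbol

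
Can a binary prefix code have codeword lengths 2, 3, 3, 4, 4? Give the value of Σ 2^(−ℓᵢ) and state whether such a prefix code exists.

With common denominator 2^4 = 16: Σ 2^(−ℓᵢ) = 4/16 + 2/16 + 2/16 + 1/16 + 1/16 = 10/16 = 0.625.
Kraft's inequality requires Σ ≤ 1; here Σ = 0.625 ≤ 1, so such a prefix code exists.

0.625; yes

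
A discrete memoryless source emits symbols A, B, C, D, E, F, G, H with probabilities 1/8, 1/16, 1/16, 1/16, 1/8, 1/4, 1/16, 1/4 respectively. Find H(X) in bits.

Each probability is a power of 1/2, so log₂(1/p) is an integer.
H = Σ p·log₂(1/p) = 1/8·3 + 1/16·4 + 1/16·4 + 1/16·4 + 1/8·3 + 1/4·2 + 1/16·4 + 1/4·2 = 2.75 bits.

2.75 bits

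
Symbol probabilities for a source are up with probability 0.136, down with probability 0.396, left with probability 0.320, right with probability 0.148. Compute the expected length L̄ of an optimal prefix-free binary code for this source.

1.888 bits/symbol

Repeatedly combine the two least-probable nodes; the expected code length is the sum of the merged weights.
merge 17/125 + 37/250 → 71/250
merge 71/250 + 8/25 → 151/250
merge 99/250 + 151/250 → 1
L = 71/250 + 151/250 + 1 = 236/125 = 1.888 bits/symbol.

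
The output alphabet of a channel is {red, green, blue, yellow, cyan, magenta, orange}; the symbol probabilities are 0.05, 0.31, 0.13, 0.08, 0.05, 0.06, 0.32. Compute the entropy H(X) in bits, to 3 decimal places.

H = −Σ pᵢ log₂ pᵢ.
−0.05·log₂(0.05) = 0.2161
−0.31·log₂(0.31) = 0.5238
−0.13·log₂(0.13) = 0.3826
−0.08·log₂(0.08) = 0.2915
−0.05·log₂(0.05) = 0.2161
−0.06·log₂(0.06) = 0.2435
−0.32·log₂(0.32) = 0.5260
Sum ≈ 2.3997 → 2.400 bits.

2.400 bits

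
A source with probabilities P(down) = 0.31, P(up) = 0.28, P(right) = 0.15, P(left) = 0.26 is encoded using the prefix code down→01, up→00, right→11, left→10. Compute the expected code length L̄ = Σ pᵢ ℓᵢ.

L̄ = Σ pᵢ·ℓᵢ = 0.31·2 + 0.28·2 + 0.15·2 + 0.26·2 = 2 bits/symbol.

2 bits/symbol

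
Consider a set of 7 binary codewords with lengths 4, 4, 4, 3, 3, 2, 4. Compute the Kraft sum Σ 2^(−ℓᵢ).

0.75

With common denominator 2^4 = 16: Σ 2^(−ℓᵢ) = 1/16 + 1/16 + 1/16 + 2/16 + 2/16 + 4/16 + 1/16 = 12/16 = 0.75.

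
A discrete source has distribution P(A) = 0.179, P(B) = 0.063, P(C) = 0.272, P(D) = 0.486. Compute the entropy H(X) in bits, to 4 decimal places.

H = −Σ pᵢ log₂ pᵢ.
−0.179·log₂(0.179) = 0.4443
−0.063·log₂(0.063) = 0.2513
−0.272·log₂(0.272) = 0.5109
−0.486·log₂(0.486) = 0.5059
Sum ≈ 1.7124 → 1.7124 bits.

1.7124 bits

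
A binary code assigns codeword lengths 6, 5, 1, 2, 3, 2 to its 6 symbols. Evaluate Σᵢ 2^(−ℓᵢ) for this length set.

With common denominator 2^6 = 64: Σ 2^(−ℓᵢ) = 1/64 + 2/64 + 32/64 + 16/64 + 8/64 + 16/64 = 75/64 = 1.171875.

1.171875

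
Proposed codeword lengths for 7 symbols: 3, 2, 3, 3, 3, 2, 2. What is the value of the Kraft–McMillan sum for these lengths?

1.25

With common denominator 2^3 = 8: Σ 2^(−ℓᵢ) = 1/8 + 2/8 + 1/8 + 1/8 + 1/8 + 2/8 + 2/8 = 10/8 = 1.25.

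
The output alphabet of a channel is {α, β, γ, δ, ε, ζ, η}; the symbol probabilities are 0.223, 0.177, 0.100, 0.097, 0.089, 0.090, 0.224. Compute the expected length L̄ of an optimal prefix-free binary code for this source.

Repeatedly combine the two least-probable nodes; the expected code length is the sum of the merged weights.
merge 89/1000 + 9/100 → 179/1000
merge 97/1000 + 1/10 → 197/1000
merge 177/1000 + 179/1000 → 89/250
merge 197/1000 + 223/1000 → 21/50
merge 28/125 + 89/250 → 29/50
merge 21/50 + 29/50 → 1
L = 179/1000 + 197/1000 + 89/250 + 21/50 + 29/50 + 1 = 683/250 = 2.732 bits/symbol.

2.732 bits/symbol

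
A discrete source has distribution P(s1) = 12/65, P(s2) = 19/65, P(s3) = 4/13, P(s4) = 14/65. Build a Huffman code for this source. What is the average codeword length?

Repeatedly combine the two least-probable nodes; the expected code length is the sum of the merged weights.
merge 12/65 + 14/65 → 2/5
merge 19/65 + 4/13 → 3/5
merge 2/5 + 3/5 → 1
L = 2/5 + 3/5 + 1 = 2 bits/symbol.

2 bits/symbol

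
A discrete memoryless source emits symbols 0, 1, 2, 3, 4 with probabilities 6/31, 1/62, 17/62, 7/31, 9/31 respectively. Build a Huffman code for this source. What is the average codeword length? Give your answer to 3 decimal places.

2.210 bits/symbol

Repeatedly combine the two least-probable nodes; the expected code length is the sum of the merged weights.
merge 1/62 + 6/31 → 13/62
merge 13/62 + 7/31 → 27/62
merge 17/62 + 9/31 → 35/62
merge 27/62 + 35/62 → 1
L = 13/62 + 27/62 + 35/62 + 1 = 137/62 ≈ 2.210 bits/symbol.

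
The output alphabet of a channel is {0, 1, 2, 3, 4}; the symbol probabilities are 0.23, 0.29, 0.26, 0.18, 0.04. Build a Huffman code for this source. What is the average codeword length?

Repeatedly combine the two least-probable nodes; the expected code length is the sum of the merged weights.
merge 1/25 + 9/50 → 11/50
merge 11/50 + 23/100 → 9/20
merge 13/50 + 29/100 → 11/20
merge 9/20 + 11/20 → 1
L = 11/50 + 9/20 + 11/20 + 1 = 111/50 = 2.22 bits/symbol.

2.22 bits/symbol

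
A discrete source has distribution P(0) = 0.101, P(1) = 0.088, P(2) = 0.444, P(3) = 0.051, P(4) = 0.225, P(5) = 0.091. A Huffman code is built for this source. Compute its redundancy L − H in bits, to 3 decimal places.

0.037 bits

Entropy H = −Σ p log₂ p ≈ 2.1806 bits.
Huffman merges: 51/1000+11/125→139/1000; 91/1000+101/1000→24/125; 139/1000+24/125→331/1000; 9/40+331/1000→139/250; 111/250+139/250→1. L = 1109/500 ≈ 2.2180.
L − H = 2.2180 − 2.1806 = 0.037 bits.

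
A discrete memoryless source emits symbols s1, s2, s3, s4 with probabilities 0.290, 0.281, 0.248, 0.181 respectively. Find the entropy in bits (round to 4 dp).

H = −Σ pᵢ log₂ pᵢ.
−0.290·log₂(0.290) = 0.5179
−0.281·log₂(0.281) = 0.5146
−0.248·log₂(0.248) = 0.4989
−0.181·log₂(0.181) = 0.4463
Sum ≈ 1.9777 → 1.9777 bits.

1.9777 bits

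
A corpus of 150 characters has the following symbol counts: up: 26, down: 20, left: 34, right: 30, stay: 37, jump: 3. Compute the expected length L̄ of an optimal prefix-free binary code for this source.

Probabilities are the counts divided by 150.
Repeatedly combine the two least-probable nodes; the expected code length is the sum of the merged weights.
merge 1/50 + 2/15 → 23/150
merge 23/150 + 13/75 → 49/150
merge 1/5 + 17/75 → 32/75
merge 37/150 + 49/150 → 43/75
merge 32/75 + 43/75 → 1
L = 23/150 + 49/150 + 32/75 + 43/75 + 1 = 62/25 = 2.48 bits/symbol.

2.48 bits/symbol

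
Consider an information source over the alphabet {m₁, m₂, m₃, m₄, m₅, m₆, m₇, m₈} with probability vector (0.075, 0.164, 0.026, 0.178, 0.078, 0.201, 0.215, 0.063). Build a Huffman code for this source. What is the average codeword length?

Repeatedly combine the two least-probable nodes; the expected code length is the sum of the merged weights.
merge 13/500 + 63/1000 → 89/1000
merge 3/40 + 39/500 → 153/1000
merge 89/1000 + 153/1000 → 121/500
merge 41/250 + 89/500 → 171/500
merge 201/1000 + 43/200 → 52/125
merge 121/500 + 171/500 → 73/125
merge 52/125 + 73/125 → 1
L = 89/1000 + 153/1000 + 121/500 + 171/500 + 52/125 + 73/125 + 1 = 1413/500 = 2.826 bits/symbol.

2.826 bits/symbol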